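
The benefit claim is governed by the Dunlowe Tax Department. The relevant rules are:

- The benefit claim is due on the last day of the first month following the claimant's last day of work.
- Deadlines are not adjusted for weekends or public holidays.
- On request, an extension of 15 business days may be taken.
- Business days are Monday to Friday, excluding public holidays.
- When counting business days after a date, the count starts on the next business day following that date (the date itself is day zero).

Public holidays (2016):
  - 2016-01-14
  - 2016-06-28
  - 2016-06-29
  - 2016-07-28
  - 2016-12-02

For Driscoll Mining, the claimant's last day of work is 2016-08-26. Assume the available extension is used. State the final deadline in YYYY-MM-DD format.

1 month after 2016-08-26 falls in September 2016; the last day of that month is 2016-09-30.
2016-09-30 is a Friday; no weekend or holiday adjustment applies.
Counting 15 further business days from 2016-09-30 reaches 2016-10-21.
2016-10-21 is a Friday; no weekend or holiday adjustment applies.
Deadline: 2016-10-21.

2016-10-21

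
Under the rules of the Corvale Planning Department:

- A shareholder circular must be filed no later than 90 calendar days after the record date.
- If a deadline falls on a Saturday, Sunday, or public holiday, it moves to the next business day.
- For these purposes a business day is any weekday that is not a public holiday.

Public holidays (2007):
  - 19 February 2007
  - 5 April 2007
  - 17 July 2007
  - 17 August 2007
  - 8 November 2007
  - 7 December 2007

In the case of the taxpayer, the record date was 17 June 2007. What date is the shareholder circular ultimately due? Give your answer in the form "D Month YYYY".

90 calendar days after 17 June 2007 is 15 September 2007.
15 September 2007 is a Saturday, so it moves to the next business day, 17 September 2007 (Monday).
Deadline: 17 September 2007.

17 September 2007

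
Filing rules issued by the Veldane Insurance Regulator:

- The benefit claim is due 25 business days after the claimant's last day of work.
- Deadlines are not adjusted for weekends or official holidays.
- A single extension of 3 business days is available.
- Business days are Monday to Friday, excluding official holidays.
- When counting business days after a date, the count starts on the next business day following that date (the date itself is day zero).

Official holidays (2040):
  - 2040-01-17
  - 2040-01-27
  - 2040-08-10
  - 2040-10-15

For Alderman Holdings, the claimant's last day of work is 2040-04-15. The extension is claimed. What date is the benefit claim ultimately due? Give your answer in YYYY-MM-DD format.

2040-05-23

Starting the day after 2040-04-15 and counting 25 business days lands on 2040-05-18.
No adjustment is made for weekends or holidays, so 2040-05-18 stands.
Applying the 3-business-day extension: 3 business days after 2040-05-18 is 2040-05-23.
No adjustment is made for weekends or holidays, so 2040-05-23 stands.
The final due date is 2040-05-23.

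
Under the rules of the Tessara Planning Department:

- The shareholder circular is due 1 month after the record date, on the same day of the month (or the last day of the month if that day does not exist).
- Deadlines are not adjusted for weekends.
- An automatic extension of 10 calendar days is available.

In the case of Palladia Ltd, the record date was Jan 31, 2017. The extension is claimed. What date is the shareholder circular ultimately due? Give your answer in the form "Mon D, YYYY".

Mar 10, 2017

Moving 1 month forward from Jan 31, 2017 on the corresponding day gives Feb 28, 2017 (day 31 does not exist in February, so the month's last day is used).
Feb 28, 2017 falls on a Tuesday. The rules make no weekend/holiday allowance, so it remains Feb 28, 2017.
With the 10-day extension, Feb 28, 2017 becomes Mar 10, 2017.
Mar 10, 2017 is a Friday; no weekend or holiday adjustment applies.
So the filing is due Mar 10, 2017.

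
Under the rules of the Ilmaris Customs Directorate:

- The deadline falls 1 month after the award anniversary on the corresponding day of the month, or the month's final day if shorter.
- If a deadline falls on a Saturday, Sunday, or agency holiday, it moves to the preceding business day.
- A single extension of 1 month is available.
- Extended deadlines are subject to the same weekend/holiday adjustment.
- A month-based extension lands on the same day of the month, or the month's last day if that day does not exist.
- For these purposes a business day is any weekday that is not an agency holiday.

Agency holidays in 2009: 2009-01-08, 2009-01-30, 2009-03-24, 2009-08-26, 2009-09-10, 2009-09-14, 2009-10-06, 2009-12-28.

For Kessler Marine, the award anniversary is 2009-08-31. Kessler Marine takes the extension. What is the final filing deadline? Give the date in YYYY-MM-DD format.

1 month after 2009-08-31, on the same day of the month, is 2009-09-30 (day 31 does not exist in September, so the month's last day is used).
2009-09-30 (Wednesday) is already a business day.
Applying the 1 month extension: 1 month after 2009-09-30 is 2009-10-30.
2009-10-30 (Friday) is already a business day.
Deadline: 2009-10-30.

2009-10-30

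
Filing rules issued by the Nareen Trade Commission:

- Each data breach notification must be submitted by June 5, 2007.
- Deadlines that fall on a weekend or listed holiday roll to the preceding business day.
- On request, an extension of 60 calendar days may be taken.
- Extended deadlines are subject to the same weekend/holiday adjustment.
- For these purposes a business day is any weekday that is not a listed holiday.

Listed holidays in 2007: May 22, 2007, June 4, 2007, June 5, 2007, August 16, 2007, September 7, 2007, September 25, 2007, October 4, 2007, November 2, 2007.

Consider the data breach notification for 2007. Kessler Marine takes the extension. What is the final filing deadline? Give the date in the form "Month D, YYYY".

July 31, 2007

The stated deadline is June 5, 2007.
June 5, 2007 is a listed holiday; the preceding business day is June 1, 2007 (Friday).
The 60-calendar-day extension moves the deadline from June 1, 2007 to July 31, 2007.
Since July 31, 2007 is a Tuesday and not a holiday, the date is unchanged.
Deadline: July 31, 2007.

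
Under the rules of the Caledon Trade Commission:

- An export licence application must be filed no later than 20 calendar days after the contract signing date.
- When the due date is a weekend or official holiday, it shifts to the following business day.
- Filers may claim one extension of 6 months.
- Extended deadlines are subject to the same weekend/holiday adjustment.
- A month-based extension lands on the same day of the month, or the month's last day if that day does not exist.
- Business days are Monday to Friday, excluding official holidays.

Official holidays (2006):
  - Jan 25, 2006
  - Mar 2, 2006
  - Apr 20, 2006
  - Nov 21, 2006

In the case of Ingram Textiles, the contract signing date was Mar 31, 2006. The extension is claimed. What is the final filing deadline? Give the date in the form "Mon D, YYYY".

From Mar 31, 2006, 20 calendar days later is Apr 20, 2006.
Because Apr 20, 2006 is a listed holiday, the deadline becomes Apr 21, 2006 (Friday).
Applying the 6 months extension: 6 months after Apr 21, 2006 is Oct 21, 2006.
Oct 21, 2006 is a Saturday; the next business day is Oct 23, 2006 (Monday).
So the filing is due Oct 23, 2006.

Oct 23, 2006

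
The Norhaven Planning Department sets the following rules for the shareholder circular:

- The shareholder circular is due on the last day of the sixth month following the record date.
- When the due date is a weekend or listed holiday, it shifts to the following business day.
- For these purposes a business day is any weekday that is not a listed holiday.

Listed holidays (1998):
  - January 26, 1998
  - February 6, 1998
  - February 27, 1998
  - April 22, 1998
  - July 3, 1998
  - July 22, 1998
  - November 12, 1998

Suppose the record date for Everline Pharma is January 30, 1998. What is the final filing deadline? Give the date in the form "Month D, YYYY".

July 31, 1998

6 months after January 30, 1998 is July 1998; that month ends on July 31, 1998.
Since July 31, 1998 is a Friday and not a holiday, the date is unchanged.
Final deadline: July 31, 1998.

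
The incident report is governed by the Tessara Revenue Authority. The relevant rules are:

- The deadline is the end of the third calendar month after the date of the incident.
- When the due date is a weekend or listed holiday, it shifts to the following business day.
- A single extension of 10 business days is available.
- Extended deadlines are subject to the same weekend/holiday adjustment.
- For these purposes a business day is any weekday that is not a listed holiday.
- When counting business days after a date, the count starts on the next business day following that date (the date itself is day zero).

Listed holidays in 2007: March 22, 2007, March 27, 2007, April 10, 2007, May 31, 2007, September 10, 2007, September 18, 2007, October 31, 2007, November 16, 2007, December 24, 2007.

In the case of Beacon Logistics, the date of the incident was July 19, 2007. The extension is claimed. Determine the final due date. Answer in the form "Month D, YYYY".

November 15, 2007

The third month after July 19, 2007 is October 2007, whose last day is October 31, 2007.
October 31, 2007 falls on a listed holiday. Rolling to the next business day gives November 1, 2007, a Thursday.
Applying the 10-business-day extension: 10 business days after November 1, 2007 is November 15, 2007.
November 15, 2007 is a Thursday and not a listed holiday, so it stands.
So the filing is due November 15, 2007.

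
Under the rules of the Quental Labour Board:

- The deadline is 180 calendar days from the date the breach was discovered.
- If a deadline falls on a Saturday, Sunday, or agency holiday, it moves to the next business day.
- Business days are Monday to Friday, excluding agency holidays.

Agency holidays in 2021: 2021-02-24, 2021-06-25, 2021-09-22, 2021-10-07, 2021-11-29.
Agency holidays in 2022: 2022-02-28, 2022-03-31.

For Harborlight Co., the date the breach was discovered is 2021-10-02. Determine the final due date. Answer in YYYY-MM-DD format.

Trigger date 2021-10-02 + 180 calendar days = 2022-03-31.
Because 2022-03-31 is a listed holiday, the deadline becomes 2022-04-01 (Friday).
So the filing is due 2022-04-01.

2022-04-01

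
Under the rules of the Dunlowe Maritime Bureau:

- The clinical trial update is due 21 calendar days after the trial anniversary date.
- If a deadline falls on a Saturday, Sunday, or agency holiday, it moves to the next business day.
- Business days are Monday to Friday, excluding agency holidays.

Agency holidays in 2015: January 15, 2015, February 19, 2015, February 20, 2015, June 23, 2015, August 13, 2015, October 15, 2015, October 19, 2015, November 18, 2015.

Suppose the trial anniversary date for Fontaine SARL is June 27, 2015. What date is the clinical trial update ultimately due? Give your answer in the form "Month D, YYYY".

July 20, 2015

Trigger date June 27, 2015 + 21 calendar days = July 18, 2015.
Because July 18, 2015 is a Saturday, the deadline becomes July 20, 2015 (Monday).
Deadline: July 20, 2015.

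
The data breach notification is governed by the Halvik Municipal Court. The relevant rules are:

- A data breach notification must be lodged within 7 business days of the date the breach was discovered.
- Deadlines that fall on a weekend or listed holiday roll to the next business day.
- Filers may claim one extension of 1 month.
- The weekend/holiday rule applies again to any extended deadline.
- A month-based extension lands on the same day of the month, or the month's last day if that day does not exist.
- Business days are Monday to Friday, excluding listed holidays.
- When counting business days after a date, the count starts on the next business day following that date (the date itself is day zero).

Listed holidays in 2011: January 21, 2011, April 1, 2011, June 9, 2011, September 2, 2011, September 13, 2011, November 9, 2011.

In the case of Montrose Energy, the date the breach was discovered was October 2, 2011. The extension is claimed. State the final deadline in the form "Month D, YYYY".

Starting the day after October 2, 2011 and counting 7 business days lands on October 11, 2011.
October 11, 2011 is a Tuesday and not a listed holiday, so it stands.
Applying the 1 month extension: 1 month after October 11, 2011 is November 11, 2011.
November 11, 2011 (Friday) is already a business day.
So the filing is due November 11, 2011.

November 11, 2011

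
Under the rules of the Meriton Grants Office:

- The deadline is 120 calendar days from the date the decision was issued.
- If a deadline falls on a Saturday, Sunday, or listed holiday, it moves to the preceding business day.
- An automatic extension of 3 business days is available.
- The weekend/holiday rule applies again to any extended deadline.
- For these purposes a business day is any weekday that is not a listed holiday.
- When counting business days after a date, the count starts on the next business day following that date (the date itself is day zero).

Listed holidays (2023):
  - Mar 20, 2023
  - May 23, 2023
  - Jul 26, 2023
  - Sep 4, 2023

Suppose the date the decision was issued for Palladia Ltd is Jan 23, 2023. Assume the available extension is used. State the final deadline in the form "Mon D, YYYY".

May 26, 2023

Trigger date Jan 23, 2023 + 120 calendar days = May 23, 2023.
May 23, 2023 falls on a listed holiday. Rolling to the preceding business day gives May 22, 2023, a Monday.
The 3-business-day extension runs from May 22, 2023 to May 26, 2023.
May 26, 2023 falls on a Friday, which is a business day, so no adjustment is needed.
Deadline: May 26, 2023.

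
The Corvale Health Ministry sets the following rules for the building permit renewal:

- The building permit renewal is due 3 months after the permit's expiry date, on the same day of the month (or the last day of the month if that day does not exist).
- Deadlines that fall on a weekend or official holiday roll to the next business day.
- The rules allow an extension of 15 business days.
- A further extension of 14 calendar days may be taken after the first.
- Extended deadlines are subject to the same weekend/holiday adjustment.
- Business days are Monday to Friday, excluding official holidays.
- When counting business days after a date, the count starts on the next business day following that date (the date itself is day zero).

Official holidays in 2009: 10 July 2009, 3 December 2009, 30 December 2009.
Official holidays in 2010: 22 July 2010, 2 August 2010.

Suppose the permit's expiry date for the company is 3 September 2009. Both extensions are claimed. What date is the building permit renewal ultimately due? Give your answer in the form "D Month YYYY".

3 months from 3 September 2009 is 3 December 2009.
3 December 2009 falls on a listed holiday. Rolling to the next business day gives 4 December 2009, a Friday.
Applying the 15-business-day extension: 15 business days after 4 December 2009 is 25 December 2009.
25 December 2009 (Friday) is already a business day.
Applying the 14-calendar-day extension: 25 December 2009 + 14 days = 8 January 2010.
8 January 2010 is a Friday and not a listed holiday, so it stands.
Deadline: 8 January 2010.

8 January 2010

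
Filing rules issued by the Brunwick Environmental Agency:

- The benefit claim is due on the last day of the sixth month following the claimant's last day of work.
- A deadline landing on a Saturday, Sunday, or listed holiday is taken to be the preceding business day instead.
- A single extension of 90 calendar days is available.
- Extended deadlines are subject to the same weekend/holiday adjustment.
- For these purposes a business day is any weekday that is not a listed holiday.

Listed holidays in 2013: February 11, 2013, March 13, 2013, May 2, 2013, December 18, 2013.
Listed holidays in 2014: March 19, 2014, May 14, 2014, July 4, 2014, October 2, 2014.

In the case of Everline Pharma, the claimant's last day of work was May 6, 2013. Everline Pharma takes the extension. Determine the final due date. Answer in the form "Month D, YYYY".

February 27, 2014

The sixth month after May 6, 2013 is November 2013, whose last day is November 30, 2013.
November 30, 2013 falls on a Saturday. Rolling to the preceding business day gives November 29, 2013, a Friday.
The 90-calendar-day extension moves the deadline from November 29, 2013 to February 27, 2014.
Since February 27, 2014 is a Thursday and not a holiday, the date is unchanged.
Deadline: February 27, 2014.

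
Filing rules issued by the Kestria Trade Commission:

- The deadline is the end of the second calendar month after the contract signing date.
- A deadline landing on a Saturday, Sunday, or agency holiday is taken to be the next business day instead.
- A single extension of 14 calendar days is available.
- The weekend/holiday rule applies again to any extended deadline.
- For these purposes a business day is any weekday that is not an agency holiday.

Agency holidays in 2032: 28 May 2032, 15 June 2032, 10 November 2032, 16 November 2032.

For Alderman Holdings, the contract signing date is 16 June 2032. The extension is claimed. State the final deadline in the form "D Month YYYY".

14 September 2032

The second month after 16 June 2032 is August 2032, whose last day is 31 August 2032.
31 August 2032 falls on a Tuesday, which is a business day, so no adjustment is needed.
Applying the 14-calendar-day extension: 31 August 2032 + 14 days = 14 September 2032.
14 September 2032 (Tuesday) is already a business day.
The final due date is 14 September 2032.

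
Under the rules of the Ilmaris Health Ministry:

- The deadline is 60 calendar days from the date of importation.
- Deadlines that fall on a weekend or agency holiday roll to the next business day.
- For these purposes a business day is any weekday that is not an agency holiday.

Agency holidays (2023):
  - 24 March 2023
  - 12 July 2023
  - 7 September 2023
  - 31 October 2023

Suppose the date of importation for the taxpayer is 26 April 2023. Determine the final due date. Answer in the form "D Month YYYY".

26 June 2023

60 calendar days after 26 April 2023 is 25 June 2023.
25 June 2023 falls on a Sunday. Rolling to the next business day gives 26 June 2023, a Monday.
The final due date is 26 June 2023.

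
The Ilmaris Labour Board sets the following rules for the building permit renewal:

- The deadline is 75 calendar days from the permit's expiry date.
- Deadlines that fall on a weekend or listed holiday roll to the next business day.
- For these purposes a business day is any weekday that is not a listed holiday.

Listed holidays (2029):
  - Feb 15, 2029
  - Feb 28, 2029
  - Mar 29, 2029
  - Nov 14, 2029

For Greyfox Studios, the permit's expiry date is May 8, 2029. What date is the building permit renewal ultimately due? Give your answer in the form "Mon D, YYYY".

Jul 23, 2029

Adding 75 calendar days to May 8, 2029 gives Jul 22, 2029.
Jul 22, 2029 is a Sunday, so it moves to the next business day, Jul 23, 2029 (Monday).
The final due date is Jul 23, 2029.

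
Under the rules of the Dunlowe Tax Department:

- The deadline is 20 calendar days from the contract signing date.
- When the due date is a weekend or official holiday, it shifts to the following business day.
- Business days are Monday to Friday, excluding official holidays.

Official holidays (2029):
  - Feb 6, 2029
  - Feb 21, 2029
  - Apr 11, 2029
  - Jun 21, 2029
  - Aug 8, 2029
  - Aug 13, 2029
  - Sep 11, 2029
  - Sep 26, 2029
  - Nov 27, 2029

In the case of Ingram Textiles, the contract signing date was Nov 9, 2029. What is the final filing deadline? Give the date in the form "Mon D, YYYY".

Nov 29, 2029

From Nov 9, 2029, 20 calendar days later is Nov 29, 2029.
Since Nov 29, 2029 is a Thursday and not a holiday, the date is unchanged.
The final due date is Nov 29, 2029.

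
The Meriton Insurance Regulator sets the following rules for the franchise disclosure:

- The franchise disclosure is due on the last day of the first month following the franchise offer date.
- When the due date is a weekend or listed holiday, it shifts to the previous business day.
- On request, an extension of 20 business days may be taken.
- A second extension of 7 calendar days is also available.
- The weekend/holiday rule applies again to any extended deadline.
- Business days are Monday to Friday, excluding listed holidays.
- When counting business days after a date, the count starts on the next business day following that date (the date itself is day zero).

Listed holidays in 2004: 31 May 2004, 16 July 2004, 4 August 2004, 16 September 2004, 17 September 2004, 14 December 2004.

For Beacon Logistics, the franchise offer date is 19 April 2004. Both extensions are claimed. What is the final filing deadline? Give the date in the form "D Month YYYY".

The first month after 19 April 2004 is May 2004, whose last day is 31 May 2004.
31 May 2004 is a listed holiday, so it moves to the preceding business day, 28 May 2004 (Friday).
Counting 20 further business days from 28 May 2004 reaches 28 June 2004.
28 June 2004 (Monday) is already a business day.
Add the 7 calendar-day extension to 28 June 2004: 5 July 2004.
5 July 2004 falls on a Monday, which is a business day, so no adjustment is needed.
So the filing is due 5 July 2004.

5 July 2004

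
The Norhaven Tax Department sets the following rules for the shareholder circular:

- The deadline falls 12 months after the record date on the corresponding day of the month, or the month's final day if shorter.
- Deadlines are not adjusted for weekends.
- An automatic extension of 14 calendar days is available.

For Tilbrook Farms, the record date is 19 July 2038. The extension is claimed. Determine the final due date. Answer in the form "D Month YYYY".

2 August 2039

12 months from 19 July 2038 is 19 July 2039.
No adjustment is made for weekends or holidays, so 19 July 2039 stands.
The 14-calendar-day extension moves the deadline from 19 July 2039 to 2 August 2039.
No adjustment is made for weekends or holidays, so 2 August 2039 stands.
Final deadline: 2 August 2039.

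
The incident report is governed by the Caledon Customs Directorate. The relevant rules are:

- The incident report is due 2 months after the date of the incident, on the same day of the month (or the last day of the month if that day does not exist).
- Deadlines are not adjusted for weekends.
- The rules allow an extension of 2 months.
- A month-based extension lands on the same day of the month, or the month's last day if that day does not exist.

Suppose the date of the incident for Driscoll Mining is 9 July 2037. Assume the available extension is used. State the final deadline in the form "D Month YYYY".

9 November 2037

2 months after 9 July 2037, on the same day of the month, is 9 September 2037.
9 September 2037 falls on a Wednesday. The rules make no weekend/holiday allowance, so it remains 9 September 2037.
The 2 months extension carries 9 September 2037 to 9 November 2037.
9 November 2037 is a Monday; no weekend or holiday adjustment applies.
Deadline: 9 November 2037.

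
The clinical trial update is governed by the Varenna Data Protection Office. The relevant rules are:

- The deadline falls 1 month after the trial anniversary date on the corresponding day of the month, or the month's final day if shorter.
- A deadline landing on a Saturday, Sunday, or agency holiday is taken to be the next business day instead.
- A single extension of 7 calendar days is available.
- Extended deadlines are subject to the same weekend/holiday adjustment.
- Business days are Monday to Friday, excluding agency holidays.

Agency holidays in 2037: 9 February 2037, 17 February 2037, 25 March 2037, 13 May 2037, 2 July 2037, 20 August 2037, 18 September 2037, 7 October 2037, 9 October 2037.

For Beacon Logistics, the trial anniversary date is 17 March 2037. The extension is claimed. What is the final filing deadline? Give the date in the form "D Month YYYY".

1 month from 17 March 2037 is 17 April 2037.
17 April 2037 is a Friday and not a listed holiday, so it stands.
The 7-calendar-day extension moves the deadline from 17 April 2037 to 24 April 2037.
24 April 2037 falls on a Friday, which is a business day, so no adjustment is needed.
Deadline: 24 April 2037.

24 April 2037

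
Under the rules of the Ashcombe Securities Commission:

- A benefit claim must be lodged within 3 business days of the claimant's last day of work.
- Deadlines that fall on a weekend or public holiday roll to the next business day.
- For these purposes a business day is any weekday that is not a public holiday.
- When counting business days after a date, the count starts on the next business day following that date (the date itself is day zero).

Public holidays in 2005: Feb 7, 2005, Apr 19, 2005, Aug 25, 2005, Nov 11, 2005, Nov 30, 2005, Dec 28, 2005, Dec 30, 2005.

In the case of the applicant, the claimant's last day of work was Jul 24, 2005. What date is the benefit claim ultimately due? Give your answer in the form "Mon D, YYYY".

Starting the day after Jul 24, 2005 and counting 3 business days lands on Jul 27, 2005.
Jul 27, 2005 (Wednesday) is already a business day.
So the filing is due Jul 27, 2005.

Jul 27, 2005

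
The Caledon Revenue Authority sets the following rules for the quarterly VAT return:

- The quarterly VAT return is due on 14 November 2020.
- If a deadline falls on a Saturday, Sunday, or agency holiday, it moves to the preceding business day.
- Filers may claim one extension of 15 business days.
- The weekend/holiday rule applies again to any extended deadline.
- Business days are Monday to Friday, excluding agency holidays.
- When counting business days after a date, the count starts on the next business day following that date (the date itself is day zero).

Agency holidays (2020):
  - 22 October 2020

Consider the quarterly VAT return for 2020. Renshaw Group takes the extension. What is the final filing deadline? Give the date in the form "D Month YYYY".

The stated deadline is 14 November 2020.
14 November 2020 falls on a Saturday. Rolling to the preceding business day gives 13 November 2020, a Friday.
Counting 15 further business days from 13 November 2020 reaches 4 December 2020.
4 December 2020 (Friday) is already a business day.
The final due date is 4 December 2020.

4 December 2020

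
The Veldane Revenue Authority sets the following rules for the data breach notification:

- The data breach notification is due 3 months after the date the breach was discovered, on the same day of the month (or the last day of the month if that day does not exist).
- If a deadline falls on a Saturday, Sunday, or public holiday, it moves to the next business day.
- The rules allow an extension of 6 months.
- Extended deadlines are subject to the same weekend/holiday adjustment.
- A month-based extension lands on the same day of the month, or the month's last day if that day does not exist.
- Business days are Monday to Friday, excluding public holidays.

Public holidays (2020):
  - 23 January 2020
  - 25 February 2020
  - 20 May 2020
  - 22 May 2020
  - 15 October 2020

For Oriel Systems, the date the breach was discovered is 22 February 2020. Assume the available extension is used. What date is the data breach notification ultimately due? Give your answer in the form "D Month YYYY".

25 November 2020

3 months after 22 February 2020, on the same day of the month, is 22 May 2020.
Because 22 May 2020 is a listed holiday, the deadline becomes 25 May 2020 (Monday).
Add 6 months to 25 May 2020: 25 November 2020.
25 November 2020 falls on a Wednesday, which is a business day, so no adjustment is needed.
Deadline: 25 November 2020.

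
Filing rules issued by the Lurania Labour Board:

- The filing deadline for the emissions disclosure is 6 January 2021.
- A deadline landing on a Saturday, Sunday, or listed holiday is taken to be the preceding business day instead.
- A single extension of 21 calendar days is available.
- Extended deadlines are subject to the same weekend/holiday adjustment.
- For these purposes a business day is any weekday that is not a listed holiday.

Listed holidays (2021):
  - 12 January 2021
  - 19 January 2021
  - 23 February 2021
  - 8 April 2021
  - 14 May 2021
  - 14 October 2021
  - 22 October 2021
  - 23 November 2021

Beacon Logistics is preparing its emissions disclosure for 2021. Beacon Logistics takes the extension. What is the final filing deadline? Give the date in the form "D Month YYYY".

Start from the fixed due date, 6 January 2021.
6 January 2021 falls on a Wednesday, which is a business day, so no adjustment is needed.
The 21-calendar-day extension moves the deadline from 6 January 2021 to 27 January 2021.
27 January 2021 (Wednesday) is already a business day.
Deadline: 27 January 2021.

27 January 2021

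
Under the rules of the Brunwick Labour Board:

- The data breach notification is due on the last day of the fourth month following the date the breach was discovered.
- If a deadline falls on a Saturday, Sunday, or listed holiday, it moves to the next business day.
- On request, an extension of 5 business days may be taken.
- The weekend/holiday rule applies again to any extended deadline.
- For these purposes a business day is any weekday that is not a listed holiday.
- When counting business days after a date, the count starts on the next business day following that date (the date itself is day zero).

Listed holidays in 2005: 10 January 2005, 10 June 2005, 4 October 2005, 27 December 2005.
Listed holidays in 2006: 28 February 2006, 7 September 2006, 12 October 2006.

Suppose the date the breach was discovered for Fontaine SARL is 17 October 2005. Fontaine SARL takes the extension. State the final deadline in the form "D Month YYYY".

8 March 2006

4 months after 17 October 2005 falls in February 2006; the last day of that month is 28 February 2006.
28 February 2006 falls on a listed holiday. Rolling to the next business day gives 1 March 2006, a Wednesday.
Counting 5 further business days from 1 March 2006 reaches 8 March 2006.
8 March 2006 (Wednesday) is already a business day.
Deadline: 8 March 2006.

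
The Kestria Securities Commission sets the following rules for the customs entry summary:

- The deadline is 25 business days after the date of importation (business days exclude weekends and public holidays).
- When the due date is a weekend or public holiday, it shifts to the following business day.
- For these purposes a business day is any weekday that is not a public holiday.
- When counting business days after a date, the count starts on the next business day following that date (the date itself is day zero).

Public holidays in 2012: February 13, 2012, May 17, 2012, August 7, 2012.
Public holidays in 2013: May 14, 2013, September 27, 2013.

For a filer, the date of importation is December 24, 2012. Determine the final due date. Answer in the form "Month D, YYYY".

Counting 25 business days after December 24, 2012 (skipping weekends and listed holidays) reaches January 28, 2013.
Since January 28, 2013 is a Monday and not a holiday, the date is unchanged.
Final deadline: January 28, 2013.

January 28, 2013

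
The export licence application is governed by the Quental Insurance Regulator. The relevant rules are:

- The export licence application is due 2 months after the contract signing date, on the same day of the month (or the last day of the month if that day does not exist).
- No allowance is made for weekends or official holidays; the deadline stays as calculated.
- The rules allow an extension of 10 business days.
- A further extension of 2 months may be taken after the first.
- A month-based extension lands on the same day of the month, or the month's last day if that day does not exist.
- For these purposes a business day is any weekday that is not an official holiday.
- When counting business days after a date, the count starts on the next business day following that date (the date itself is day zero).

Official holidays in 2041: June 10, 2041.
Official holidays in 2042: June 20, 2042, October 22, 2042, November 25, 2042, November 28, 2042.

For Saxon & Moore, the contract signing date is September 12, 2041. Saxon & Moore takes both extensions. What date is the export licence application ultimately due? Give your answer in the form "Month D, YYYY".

January 26, 2042

2 months after September 12, 2041, on the same day of the month, is November 12, 2041.
No adjustment is made for weekends or holidays, so November 12, 2041 stands.
Applying the 10-business-day extension: 10 business days after November 12, 2041 is November 26, 2041.
November 26, 2041 is a Tuesday; no weekend or holiday adjustment applies.
The 2 months extension carries November 26, 2041 to January 26, 2042.
January 26, 2042 falls on a Sunday. The rules make no weekend/holiday allowance, so it remains January 26, 2042.
Deadline: January 26, 2042.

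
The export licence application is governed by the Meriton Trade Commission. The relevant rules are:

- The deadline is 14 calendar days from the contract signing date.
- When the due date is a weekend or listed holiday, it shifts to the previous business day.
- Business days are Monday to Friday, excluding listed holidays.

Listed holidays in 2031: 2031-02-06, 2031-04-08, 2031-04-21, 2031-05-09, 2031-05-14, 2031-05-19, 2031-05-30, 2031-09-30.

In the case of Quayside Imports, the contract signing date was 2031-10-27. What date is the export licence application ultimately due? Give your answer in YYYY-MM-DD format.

2031-11-10

Trigger date 2031-10-27 + 14 calendar days = 2031-11-10.
2031-11-10 is a Monday and not a listed holiday, so it stands.
The final due date is 2031-11-10.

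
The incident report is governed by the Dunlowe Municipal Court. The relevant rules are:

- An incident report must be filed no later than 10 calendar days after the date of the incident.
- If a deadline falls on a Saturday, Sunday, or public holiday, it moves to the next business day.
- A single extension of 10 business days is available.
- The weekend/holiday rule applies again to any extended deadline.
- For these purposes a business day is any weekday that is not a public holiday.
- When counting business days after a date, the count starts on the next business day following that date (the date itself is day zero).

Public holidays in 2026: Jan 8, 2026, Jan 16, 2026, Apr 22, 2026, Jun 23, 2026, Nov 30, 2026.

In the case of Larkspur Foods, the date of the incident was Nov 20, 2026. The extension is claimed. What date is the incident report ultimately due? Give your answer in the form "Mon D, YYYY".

Trigger date Nov 20, 2026 + 10 calendar days = Nov 30, 2026.
Nov 30, 2026 is a listed holiday; the next business day is Dec 1, 2026 (Tuesday).
Applying the 10-business-day extension: 10 business days after Dec 1, 2026 is Dec 15, 2026.
Since Dec 15, 2026 is a Tuesday and not a holiday, the date is unchanged.
Final deadline: Dec 15, 2026.

Dec 15, 2026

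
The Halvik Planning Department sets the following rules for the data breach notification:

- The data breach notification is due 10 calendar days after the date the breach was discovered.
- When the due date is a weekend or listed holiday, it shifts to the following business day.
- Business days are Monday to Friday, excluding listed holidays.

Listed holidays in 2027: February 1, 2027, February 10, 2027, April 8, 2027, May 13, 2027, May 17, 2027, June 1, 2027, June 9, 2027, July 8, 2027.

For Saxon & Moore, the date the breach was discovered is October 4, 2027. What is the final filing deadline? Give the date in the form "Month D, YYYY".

October 14, 2027

Trigger date October 4, 2027 + 10 calendar days = October 14, 2027.
October 14, 2027 (Thursday) is already a business day.
Deadline: October 14, 2027.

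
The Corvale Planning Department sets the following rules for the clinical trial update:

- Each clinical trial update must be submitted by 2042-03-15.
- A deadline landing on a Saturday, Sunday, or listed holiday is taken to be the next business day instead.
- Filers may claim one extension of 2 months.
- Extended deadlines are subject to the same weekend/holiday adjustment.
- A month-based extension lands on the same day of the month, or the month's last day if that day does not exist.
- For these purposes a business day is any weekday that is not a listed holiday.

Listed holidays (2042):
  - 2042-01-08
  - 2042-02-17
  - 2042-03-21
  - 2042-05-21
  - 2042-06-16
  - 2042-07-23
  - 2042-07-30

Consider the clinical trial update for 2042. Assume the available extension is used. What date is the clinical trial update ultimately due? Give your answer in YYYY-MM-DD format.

2042-05-19

The stated deadline is 2042-03-15.
Because 2042-03-15 is a Saturday, the deadline becomes 2042-03-17 (Monday).
The 2 months extension carries 2042-03-17 to 2042-05-17.
Because 2042-05-17 is a Saturday, the deadline becomes 2042-05-19 (Monday).
So the filing is due 2042-05-19.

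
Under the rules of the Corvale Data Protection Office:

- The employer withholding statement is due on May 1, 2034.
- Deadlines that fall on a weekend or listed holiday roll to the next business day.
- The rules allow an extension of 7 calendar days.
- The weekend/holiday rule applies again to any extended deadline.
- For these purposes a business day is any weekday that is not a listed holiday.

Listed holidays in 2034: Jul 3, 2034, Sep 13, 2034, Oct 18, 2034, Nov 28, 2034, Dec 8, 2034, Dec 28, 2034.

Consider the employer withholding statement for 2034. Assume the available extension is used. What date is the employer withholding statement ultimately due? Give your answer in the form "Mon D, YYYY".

May 8, 2034

Start from the fixed due date, May 1, 2034.
May 1, 2034 falls on a Monday, which is a business day, so no adjustment is needed.
With the 7-day extension, May 1, 2034 becomes May 8, 2034.
May 8, 2034 falls on a Monday, which is a business day, so no adjustment is needed.
Deadline: May 8, 2034.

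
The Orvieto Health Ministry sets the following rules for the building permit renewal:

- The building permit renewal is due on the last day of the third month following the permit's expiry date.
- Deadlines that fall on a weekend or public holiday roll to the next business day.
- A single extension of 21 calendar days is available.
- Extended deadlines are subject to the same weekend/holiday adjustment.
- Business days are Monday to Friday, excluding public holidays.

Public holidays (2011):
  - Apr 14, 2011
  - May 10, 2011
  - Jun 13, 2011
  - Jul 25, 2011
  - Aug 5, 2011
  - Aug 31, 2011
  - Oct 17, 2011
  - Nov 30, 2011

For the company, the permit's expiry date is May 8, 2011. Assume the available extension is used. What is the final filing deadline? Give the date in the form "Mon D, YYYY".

The third month after May 8, 2011 is August 2011, whose last day is Aug 31, 2011.
Aug 31, 2011 is a listed holiday; the next business day is Sep 1, 2011 (Thursday).
Add the 21 calendar-day extension to Sep 1, 2011: Sep 22, 2011.
Sep 22, 2011 is a Thursday and not a listed holiday, so it stands.
Deadline: Sep 22, 2011.

Sep 22, 2011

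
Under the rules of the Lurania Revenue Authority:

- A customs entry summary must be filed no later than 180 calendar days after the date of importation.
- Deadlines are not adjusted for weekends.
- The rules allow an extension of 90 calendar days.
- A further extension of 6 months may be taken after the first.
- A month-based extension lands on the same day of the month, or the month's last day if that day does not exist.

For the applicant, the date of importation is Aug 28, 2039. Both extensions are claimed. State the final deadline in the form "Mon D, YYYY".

Nov 24, 2040

Trigger date Aug 28, 2039 + 180 calendar days = Feb 24, 2040.
Feb 24, 2040 falls on a Friday. The rules make no weekend/holiday allowance, so it remains Feb 24, 2040.
Applying the 90-calendar-day extension: Feb 24, 2040 + 90 days = May 24, 2040.
No adjustment is made for weekends or holidays, so May 24, 2040 stands.
Applying the 6 months extension: 6 months after May 24, 2040 is Nov 24, 2040.
Nov 24, 2040 is a Saturday; no weekend or holiday adjustment applies.
So the filing is due Nov 24, 2040.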